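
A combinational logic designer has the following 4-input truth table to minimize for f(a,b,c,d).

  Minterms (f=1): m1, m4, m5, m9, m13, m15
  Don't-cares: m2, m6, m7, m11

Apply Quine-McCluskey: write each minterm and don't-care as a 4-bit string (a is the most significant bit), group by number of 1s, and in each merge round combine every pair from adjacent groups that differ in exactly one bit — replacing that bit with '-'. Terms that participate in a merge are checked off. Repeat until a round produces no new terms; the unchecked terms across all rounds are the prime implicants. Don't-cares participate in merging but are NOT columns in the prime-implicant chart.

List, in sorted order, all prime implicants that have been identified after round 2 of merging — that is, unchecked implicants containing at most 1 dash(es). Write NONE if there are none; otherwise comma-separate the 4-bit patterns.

0-10

[col 0] 0001*, 0010*, 0100*, 0101*, 0110*, 0111*, 1001*, 1011*, 1101*, 1111*
[col 1] -001*, -101*, -111*, 0-01*, 0-10, 01-0*, 01-1*, 010-*, 011-*, 1-01*, 1-11*, 10-1*, 11-1*
[col 2] --01, -1-1, 01--, 1--1
Prime implicants: --01, -1-1, 0-10, 01--, 1--1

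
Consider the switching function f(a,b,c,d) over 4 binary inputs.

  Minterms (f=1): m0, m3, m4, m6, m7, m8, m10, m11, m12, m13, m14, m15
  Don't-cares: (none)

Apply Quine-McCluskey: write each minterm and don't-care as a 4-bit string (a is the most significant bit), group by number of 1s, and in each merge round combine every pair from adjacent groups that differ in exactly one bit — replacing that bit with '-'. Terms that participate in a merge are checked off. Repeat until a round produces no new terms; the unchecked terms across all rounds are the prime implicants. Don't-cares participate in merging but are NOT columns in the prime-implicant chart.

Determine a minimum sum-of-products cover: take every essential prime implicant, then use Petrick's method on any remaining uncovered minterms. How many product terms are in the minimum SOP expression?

[col 0] 0000*, 0011*, 0100*, 0110*, 0111*, 1000*, 1010*, 1011*, 1100*, 1101*, 1110*, 1111*
[col 1] -000*, -011*, -100*, -110*, -111*, 0-00*, 0-11*, 01-0*, 011-*, 1-00*, 1-10*, 1-11*, 10-0*, 101-*, 11-0*, 11-1*, 110-*, 111-*
[col 2] --00, --11, -1-0, -11-, 1--0, 1-1-, 11--
Prime implicants: --00, --11, -1-0, -11-, 1--0, 1-1-, 11--
PI chart (minterm → PIs covering it):
  0 | --00  (sole → essential)
  3 | --11  (sole → essential)
  4 | --00,-1-0
  6 | -1-0,-11-
  7 | --11,-11-
  8 | --00,1--0
  10 | 1--0,1-1-
  11 | --11,1-1-
  12 | --00,-1-0,1--0,11--
  13 | 11--  (sole → essential)
  14 | -1-0,-11-,1--0,1-1-,11--
  15 | --11,-11-,1-1-,11--
Essential prime implicants: --00, --11, 11--
Petrick residual → -1-0, 1--0
Minimum SOP uses 5 PIs: c'd' + cd + bd' + ad' + ab

5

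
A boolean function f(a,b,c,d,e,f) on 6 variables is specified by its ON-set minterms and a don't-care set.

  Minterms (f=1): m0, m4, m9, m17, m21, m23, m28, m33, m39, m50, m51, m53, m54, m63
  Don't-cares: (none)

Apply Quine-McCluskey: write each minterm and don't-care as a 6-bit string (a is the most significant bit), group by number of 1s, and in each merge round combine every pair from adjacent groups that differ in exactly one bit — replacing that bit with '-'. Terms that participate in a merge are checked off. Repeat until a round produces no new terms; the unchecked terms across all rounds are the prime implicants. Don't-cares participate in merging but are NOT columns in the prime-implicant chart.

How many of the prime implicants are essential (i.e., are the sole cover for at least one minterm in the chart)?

[col 0] 000000*, 000100*, 001001, 010001*, 010101*, 010111*, 011100, 100001, 100111, 110010*, 110011*, 110101*, 110110*, 111111
[col 1] -10101, 000-00, 010-01, 0101-1, 110-10, 11001-
Prime implicants: -10101, 000-00, 001001, 010-01, 0101-1, 011100, 100001, 100111, 110-10, 11001-, 111111
PI chart (minterm → PIs covering it):
  0 | 000-00  (sole → essential)
  4 | 000-00  (sole → essential)
  9 | 001001  (sole → essential)
  17 | 010-01  (sole → essential)
  21 | -10101,010-01,0101-1
  23 | 0101-1  (sole → essential)
  28 | 011100  (sole → essential)
  33 | 100001  (sole → essential)
  39 | 100111  (sole → essential)
  50 | 110-10,11001-
  51 | 11001-  (sole → essential)
  53 | -10101  (sole → essential)
  54 | 110-10  (sole → essential)
  63 | 111111  (sole → essential)
Essential prime implicants: -10101, 000-00, 001001, 010-01, 0101-1, 011100, 100001, 100111, 110-10, 11001-, 111111

11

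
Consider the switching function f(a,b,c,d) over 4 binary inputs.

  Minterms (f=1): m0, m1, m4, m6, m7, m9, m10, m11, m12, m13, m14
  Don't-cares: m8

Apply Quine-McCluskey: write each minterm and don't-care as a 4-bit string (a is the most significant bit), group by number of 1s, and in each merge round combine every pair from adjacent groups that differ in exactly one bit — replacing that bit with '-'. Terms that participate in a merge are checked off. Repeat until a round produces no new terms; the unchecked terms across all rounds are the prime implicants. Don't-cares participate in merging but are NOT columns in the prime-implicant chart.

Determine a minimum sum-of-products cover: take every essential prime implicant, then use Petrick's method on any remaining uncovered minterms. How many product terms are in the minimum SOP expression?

[col 0] 0000*, 0001*, 0100*, 0110*, 0111*, 1000*, 1001*, 1010*, 1011*, 1100*, 1101*, 1110*
[col 1] -000*, -001*, -100*, -110*, 0-00*, 000-*, 01-0*, 011-, 1-00*, 1-01*, 1-10*, 10-0*, 10-1*, 100-*, 101-*, 11-0*, 110-*
[col 2] --00, -00-, -1-0, 1--0, 1-0-, 10--
Prime implicants: --00, -00-, -1-0, 011-, 1--0, 1-0-, 10--
PI chart (minterm → PIs covering it):
  0 | --00,-00-
  1 | -00-  (sole → essential)
  4 | --00,-1-0
  6 | -1-0,011-
  7 | 011-  (sole → essential)
  9 | -00-,1-0-,10--
  10 | 1--0,10--
  11 | 10--  (sole → essential)
  12 | --00,-1-0,1--0,1-0-
  13 | 1-0-  (sole → essential)
  14 | -1-0,1--0
Essential prime implicants: -00-, 011-, 1-0-, 10--
Petrick residual → -1-0
Minimum SOP uses 5 PIs: b'c' + bd' + a'bc + ac' + ab'

5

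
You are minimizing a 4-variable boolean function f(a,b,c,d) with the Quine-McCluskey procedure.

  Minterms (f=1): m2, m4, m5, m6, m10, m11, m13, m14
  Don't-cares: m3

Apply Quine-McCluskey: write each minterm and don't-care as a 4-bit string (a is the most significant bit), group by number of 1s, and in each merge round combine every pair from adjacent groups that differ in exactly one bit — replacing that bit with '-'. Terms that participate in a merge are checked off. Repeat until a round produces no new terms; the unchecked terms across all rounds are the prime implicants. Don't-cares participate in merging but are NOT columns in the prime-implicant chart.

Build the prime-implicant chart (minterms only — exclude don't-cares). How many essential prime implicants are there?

3

Round 0: 0010✓ 0011✓ 0100✓ 0101✓ 0110✓ 1010✓ 1011✓ 1101✓ 1110✓
Round 1: -010✓ -011✓ -101 -110✓ 0-10✓ 001-✓ 01-0 010- 1-10✓ 101-✓
Round 2: --10 -01-
PIs = {--10, -01-, -101, 01-0, 010-}
Coverage chart:
  m2: --10,-01-
  m4: 01-0,010-
  m5: -101,010-
  m6: --10,01-0
  m10: --10,-01-
  m11: -01- ←essential
  m13: -101 ←essential
  m14: --10 ←essential
Essential: --10, -01-, -101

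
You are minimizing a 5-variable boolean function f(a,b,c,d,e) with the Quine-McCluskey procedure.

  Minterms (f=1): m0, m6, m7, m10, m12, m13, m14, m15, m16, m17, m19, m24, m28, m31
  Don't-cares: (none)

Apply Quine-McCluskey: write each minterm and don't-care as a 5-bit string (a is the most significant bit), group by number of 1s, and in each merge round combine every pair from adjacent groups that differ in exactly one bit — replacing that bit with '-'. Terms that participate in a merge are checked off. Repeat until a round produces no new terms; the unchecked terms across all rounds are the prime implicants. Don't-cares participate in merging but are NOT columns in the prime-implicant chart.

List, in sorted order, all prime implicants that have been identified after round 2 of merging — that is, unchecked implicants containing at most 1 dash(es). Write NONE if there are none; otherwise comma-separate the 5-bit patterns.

Round 0: 00000✓ 00110✓ 00111✓ 01010✓ 01100✓ 01101✓ 01110✓ 01111✓ 10000✓ 10001✓ 10011✓ 11000✓ 11100✓ 11111✓
Round 1: -0000 -1100 -1111 0-110✓ 0-111✓ 0011-✓ 01-10 011-0✓ 011-1✓ 0110-✓ 0111-✓ 1-000 100-1 1000- 11-00
Round 2: 0-11- 011--
PIs = {-0000, -1100, -1111, 0-11-, 01-10, 011--, 1-000, 100-1, 1000-, 11-00}

-0000, -1100, -1111, 01-10, 1-000, 100-1, 1000-, 11-00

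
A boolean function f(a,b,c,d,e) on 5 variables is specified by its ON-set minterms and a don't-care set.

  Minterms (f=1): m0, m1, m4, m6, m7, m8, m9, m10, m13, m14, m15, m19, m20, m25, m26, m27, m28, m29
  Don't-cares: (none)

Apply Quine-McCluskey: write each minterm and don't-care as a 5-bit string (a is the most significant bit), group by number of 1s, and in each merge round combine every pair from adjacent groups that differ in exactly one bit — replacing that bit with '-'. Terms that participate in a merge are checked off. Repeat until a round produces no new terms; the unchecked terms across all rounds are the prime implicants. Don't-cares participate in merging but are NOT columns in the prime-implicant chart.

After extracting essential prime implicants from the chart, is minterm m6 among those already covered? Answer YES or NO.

[col 0] 00000*, 00001*, 00100*, 00110*, 00111*, 01000*, 01001*, 01010*, 01101*, 01110*, 01111*, 10011*, 10100*, 11001*, 11010*, 11011*, 11100*, 11101*
[col 1] -0100, -1001*, -1010, -1101*, 0-000*, 0-001*, 0-110*, 0-111*, 00-00, 0000-*, 001-0, 0011-*, 01-01*, 01-10, 010-0, 0100-*, 011-1, 0111-*, 1-011, 1-100, 11-01*, 110-1, 1101-, 1110-
[col 2] -1-01, 0-00-, 0-11-
Prime implicants: -0100, -1-01, -1010, 0-00-, 0-11-, 00-00, 001-0, 01-10, 010-0, 011-1, 1-011, 1-100, 110-1, 1101-, 1110-
PI chart (minterm → PIs covering it):
  0 | 0-00-,00-00
  1 | 0-00-  (sole → essential)
  4 | -0100,00-00,001-0
  6 | 0-11-,001-0
  7 | 0-11-  (sole → essential)
  8 | 0-00-,010-0
  9 | -1-01,0-00-
  10 | -1010,01-10,010-0
  13 | -1-01,011-1
  14 | 0-11-,01-10
  15 | 0-11-,011-1
  19 | 1-011  (sole → essential)
  20 | -0100,1-100
  25 | -1-01,110-1
  26 | -1010,1101-
  27 | 1-011,110-1,1101-
  28 | 1-100,1110-
  29 | -1-01,1110-
Essential prime implicants: 0-00-, 0-11-, 1-011

YES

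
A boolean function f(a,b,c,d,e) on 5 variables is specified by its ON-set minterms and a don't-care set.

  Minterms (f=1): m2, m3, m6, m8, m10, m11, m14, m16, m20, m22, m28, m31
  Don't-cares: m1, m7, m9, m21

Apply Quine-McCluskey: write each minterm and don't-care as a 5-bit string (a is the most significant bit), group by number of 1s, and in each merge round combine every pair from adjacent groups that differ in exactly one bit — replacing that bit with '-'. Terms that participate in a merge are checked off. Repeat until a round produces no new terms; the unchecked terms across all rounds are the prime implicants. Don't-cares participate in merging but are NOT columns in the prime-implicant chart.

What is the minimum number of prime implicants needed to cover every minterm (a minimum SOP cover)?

7

[col 0] 00001*, 00010*, 00011*, 00110*, 00111*, 01000*, 01001*, 01010*, 01011*, 01110*, 10000*, 10100*, 10101*, 10110*, 11100*, 11111
[col 1] -0110, 0-001*, 0-010*, 0-011*, 0-110*, 00-10*, 00-11*, 000-1*, 0001-*, 0011-*, 01-10*, 010-0*, 010-1*, 0100-*, 0101-*, 1-100, 10-00, 101-0, 1010-
[col 2] 0--10, 0-0-1, 0-01-, 00-1-, 010--
Prime implicants: -0110, 0--10, 0-0-1, 0-01-, 00-1-, 010--, 1-100, 10-00, 101-0, 1010-, 11111
PI chart (minterm → PIs covering it):
  2 | 0--10,0-01-,00-1-
  3 | 0-0-1,0-01-,00-1-
  6 | -0110,0--10,00-1-
  8 | 010--  (sole → essential)
  10 | 0--10,0-01-,010--
  11 | 0-0-1,0-01-,010--
  14 | 0--10  (sole → essential)
  16 | 10-00  (sole → essential)
  20 | 1-100,10-00,101-0,1010-
  22 | -0110,101-0
  28 | 1-100  (sole → essential)
  31 | 11111  (sole → essential)
Essential prime implicants: 0--10, 010--, 1-100, 10-00, 11111
Petrick residual → -0110, 0-0-1
Minimum SOP uses 7 PIs: b'cde' + a'de' + a'c'e + a'bc' + acd'e' + ab'd'e' + abcde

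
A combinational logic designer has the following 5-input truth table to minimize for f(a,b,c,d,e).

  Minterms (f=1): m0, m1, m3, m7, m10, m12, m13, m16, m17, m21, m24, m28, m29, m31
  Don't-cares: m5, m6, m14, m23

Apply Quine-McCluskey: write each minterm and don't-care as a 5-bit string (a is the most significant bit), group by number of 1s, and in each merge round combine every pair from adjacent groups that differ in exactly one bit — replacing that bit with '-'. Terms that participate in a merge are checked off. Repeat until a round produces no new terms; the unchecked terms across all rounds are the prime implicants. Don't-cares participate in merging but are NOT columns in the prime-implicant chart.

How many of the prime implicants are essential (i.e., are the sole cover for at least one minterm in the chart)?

size-2^0 implicants → 00000(✓)  00001(✓)  00011(✓)  00101(✓)  00110(✓)  00111(✓)  01010(✓)  01100(✓)  01101(✓)  01110(✓)  10000(✓)  10001(✓)  10101(✓)  10111(✓)  11000(✓)  11100(✓)  11101(✓)  11111(✓)
size-2^1 implicants → -0000(✓)  -0001(✓)  -0101(✓)  -0111(✓)  -1100(✓)  -1101(✓)  0-101(✓)  0-110  00-01(✓)  00-11(✓)  000-1(✓)  0000-(✓)  001-1(✓)  0011-  01-10  011-0  0110-(✓)  1-000  1-101(✓)  1-111(✓)  10-01(✓)  1000-(✓)  101-1(✓)  11-00  111-1(✓)  1110-(✓)
size-2^2 implicants → --101  -0-01  -000-  -01-1  -110-  00--1  1-1-1
Unchecked terms (primes): --101, -0-01, -000-, -01-1, -110-, 0-110, 00--1, 0011-, 01-10, 011-0, 1-000, 1-1-1, 11-00
Minterm coverage:
  m0 ⊆ -000- [E]
  m1 ⊆ -0-01,-000-,00--1
  m3 ⊆ 00--1 [E]
  m7 ⊆ -01-1,00--1,0011-
  m10 ⊆ 01-10 [E]
  m12 ⊆ -110-,011-0
  m13 ⊆ --101,-110-
  m16 ⊆ -000-,1-000
  m17 ⊆ -0-01,-000-
  m21 ⊆ --101,-0-01,-01-1,1-1-1
  m24 ⊆ 1-000,11-00
  m28 ⊆ -110-,11-00
  m29 ⊆ --101,-110-,1-1-1
  m31 ⊆ 1-1-1 [E]
E = {-000-, 00--1, 01-10, 1-1-1}

4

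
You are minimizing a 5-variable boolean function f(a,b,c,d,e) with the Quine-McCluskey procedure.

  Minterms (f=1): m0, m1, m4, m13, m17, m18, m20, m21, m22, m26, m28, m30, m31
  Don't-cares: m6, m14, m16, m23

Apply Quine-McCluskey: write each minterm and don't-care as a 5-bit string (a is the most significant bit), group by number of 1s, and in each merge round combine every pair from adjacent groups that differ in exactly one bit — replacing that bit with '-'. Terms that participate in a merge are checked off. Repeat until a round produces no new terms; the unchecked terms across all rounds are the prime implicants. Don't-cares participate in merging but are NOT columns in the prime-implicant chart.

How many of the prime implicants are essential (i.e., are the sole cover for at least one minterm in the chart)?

[col 0] 00000*, 00001*, 00100*, 00110*, 01101, 01110*, 10000*, 10001*, 10010*, 10100*, 10101*, 10110*, 10111*, 11010*, 11100*, 11110*, 11111*
[col 1] -0000*, -0001*, -0100*, -0110*, -1110*, 0-110*, 00-00*, 0000-*, 001-0*, 1-010*, 1-100*, 1-110*, 1-111*, 10-00*, 10-01*, 10-10*, 100-0*, 1000-*, 101-0*, 101-1*, 1010-*, 1011-*, 11-10*, 111-0*, 1111-*
[col 2] --110, -0-00, -000-, -01-0, 1--10, 1-1-0, 1-11-, 10--0, 10-0-, 101--
Prime implicants: --110, -0-00, -000-, -01-0, 01101, 1--10, 1-1-0, 1-11-, 10--0, 10-0-, 101--
PI chart (minterm → PIs covering it):
  0 | -0-00,-000-
  1 | -000-  (sole → essential)
  4 | -0-00,-01-0
  13 | 01101  (sole → essential)
  17 | -000-,10-0-
  18 | 1--10,10--0
  20 | -0-00,-01-0,1-1-0,10--0,10-0-,101--
  21 | 10-0-,101--
  22 | --110,-01-0,1--10,1-1-0,1-11-,10--0,101--
  26 | 1--10  (sole → essential)
  28 | 1-1-0  (sole → essential)
  30 | --110,1--10,1-1-0,1-11-
  31 | 1-11-  (sole → essential)
Essential prime implicants: -000-, 01101, 1--10, 1-1-0, 1-11-

5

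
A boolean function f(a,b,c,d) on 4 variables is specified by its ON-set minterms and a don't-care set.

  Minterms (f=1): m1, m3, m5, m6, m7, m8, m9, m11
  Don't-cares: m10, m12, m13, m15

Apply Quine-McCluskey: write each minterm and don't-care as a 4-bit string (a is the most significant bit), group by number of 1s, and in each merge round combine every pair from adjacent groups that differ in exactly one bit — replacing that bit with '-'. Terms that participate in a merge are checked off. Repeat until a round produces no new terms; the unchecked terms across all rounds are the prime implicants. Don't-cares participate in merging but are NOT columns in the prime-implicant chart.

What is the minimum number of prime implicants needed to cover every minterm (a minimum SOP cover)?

3

[col 0] 0001*, 0011*, 0101*, 0110*, 0111*, 1000*, 1001*, 1010*, 1011*, 1100*, 1101*, 1111*
[col 1] -001*, -011*, -101*, -111*, 0-01*, 0-11*, 00-1*, 01-1*, 011-, 1-00*, 1-01*, 1-11*, 10-0*, 10-1*, 100-*, 101-*, 11-1*, 110-*
[col 2] --01*, --11*, -0-1*, -1-1*, 0--1*, 1--1*, 1-0-, 10--
[col 3] ---1
Prime implicants: ---1, 011-, 1-0-, 10--
PI chart (minterm → PIs covering it):
  1 | ---1  (sole → essential)
  3 | ---1  (sole → essential)
  5 | ---1  (sole → essential)
  6 | 011-  (sole → essential)
  7 | ---1,011-
  8 | 1-0-,10--
  9 | ---1,1-0-,10--
  11 | ---1,10--
Essential prime implicants: ---1, 011-
Petrick residual → 1-0-
Minimum SOP uses 3 PIs: d + a'bc + ac'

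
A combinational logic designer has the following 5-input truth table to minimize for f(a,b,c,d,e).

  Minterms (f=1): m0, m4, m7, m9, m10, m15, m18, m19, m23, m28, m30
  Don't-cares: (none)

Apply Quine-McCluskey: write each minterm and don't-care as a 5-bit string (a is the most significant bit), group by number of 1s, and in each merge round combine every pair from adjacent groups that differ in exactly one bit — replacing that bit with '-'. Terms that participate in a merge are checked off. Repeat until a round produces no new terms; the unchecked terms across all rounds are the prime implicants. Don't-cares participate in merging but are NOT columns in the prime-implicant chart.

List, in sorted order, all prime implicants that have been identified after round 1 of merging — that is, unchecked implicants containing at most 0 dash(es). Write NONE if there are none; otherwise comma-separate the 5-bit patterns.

Round 0: 00000✓ 00100✓ 00111✓ 01001 01010 01111✓ 10010✓ 10011✓ 10111✓ 11100✓ 11110✓
Round 1: -0111 0-111 00-00 10-11 1001- 111-0
PIs = {-0111, 0-111, 00-00, 01001, 01010, 10-11, 1001-, 111-0}

01001, 01010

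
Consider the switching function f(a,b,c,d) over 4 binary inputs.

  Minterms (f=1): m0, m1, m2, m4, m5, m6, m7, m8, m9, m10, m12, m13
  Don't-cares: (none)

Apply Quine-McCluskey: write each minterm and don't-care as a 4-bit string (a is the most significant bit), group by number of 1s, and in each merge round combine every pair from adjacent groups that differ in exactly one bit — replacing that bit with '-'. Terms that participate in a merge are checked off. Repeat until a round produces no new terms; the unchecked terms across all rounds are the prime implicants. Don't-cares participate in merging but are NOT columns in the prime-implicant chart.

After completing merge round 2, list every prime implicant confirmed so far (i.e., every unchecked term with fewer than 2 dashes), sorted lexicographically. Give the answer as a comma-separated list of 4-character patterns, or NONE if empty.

size-2^0 implicants → 0000(✓)  0001(✓)  0010(✓)  0100(✓)  0101(✓)  0110(✓)  0111(✓)  1000(✓)  1001(✓)  1010(✓)  1100(✓)  1101(✓)
size-2^1 implicants → -000(✓)  -001(✓)  -010(✓)  -100(✓)  -101(✓)  0-00(✓)  0-01(✓)  0-10(✓)  00-0(✓)  000-(✓)  01-0(✓)  01-1(✓)  010-(✓)  011-(✓)  1-00(✓)  1-01(✓)  10-0(✓)  100-(✓)  110-(✓)
size-2^2 implicants → --00(✓)  --01(✓)  -0-0  -00-(✓)  -10-(✓)  0--0  0-0-(✓)  01--  1-0-(✓)
size-2^3 implicants → --0-
Unchecked terms (primes): --0-, -0-0, 0--0, 01--

NONE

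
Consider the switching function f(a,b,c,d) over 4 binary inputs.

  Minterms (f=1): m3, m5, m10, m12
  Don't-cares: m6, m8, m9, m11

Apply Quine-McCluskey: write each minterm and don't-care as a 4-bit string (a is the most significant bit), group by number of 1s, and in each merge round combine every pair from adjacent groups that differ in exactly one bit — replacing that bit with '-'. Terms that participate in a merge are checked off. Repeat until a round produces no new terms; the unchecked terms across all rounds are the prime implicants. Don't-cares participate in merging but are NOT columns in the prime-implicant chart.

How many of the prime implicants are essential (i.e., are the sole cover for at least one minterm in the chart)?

[col 0] 0011*, 0101, 0110, 1000*, 1001*, 1010*, 1011*, 1100*
[col 1] -011, 1-00, 10-0*, 10-1*, 100-*, 101-*
[col 2] 10--
Prime implicants: -011, 0101, 0110, 1-00, 10--
PI chart (minterm → PIs covering it):
  3 | -011  (sole → essential)
  5 | 0101  (sole → essential)
  10 | 10--  (sole → essential)
  12 | 1-00  (sole → essential)
Essential prime implicants: -011, 0101, 1-00, 10--

4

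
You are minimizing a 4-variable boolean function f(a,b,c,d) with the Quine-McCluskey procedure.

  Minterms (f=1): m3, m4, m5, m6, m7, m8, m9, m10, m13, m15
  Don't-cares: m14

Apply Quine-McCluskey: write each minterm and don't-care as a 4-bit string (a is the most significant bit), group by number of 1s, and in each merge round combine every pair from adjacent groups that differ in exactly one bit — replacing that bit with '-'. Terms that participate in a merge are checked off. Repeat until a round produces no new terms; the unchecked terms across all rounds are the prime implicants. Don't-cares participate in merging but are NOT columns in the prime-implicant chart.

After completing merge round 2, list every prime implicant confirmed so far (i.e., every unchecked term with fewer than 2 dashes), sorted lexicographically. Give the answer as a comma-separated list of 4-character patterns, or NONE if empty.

size-2^0 implicants → 0011(✓)  0100(✓)  0101(✓)  0110(✓)  0111(✓)  1000(✓)  1001(✓)  1010(✓)  1101(✓)  1110(✓)  1111(✓)
size-2^1 implicants → -101(✓)  -110(✓)  -111(✓)  0-11  01-0(✓)  01-1(✓)  010-(✓)  011-(✓)  1-01  1-10  10-0  100-  11-1(✓)  111-(✓)
size-2^2 implicants → -1-1  -11-  01--
Unchecked terms (primes): -1-1, -11-, 0-11, 01--, 1-01, 1-10, 10-0, 100-

0-11, 1-01, 1-10, 10-0, 100-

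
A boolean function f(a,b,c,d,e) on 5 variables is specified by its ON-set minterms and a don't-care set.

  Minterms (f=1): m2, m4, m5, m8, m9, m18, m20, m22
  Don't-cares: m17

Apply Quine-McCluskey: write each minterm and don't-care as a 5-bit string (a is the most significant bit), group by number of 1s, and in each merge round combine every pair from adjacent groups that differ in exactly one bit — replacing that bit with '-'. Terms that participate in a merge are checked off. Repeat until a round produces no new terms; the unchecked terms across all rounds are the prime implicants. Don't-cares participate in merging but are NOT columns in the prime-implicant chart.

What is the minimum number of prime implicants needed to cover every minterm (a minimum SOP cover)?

4

size-2^0 implicants → 00010(✓)  00100(✓)  00101(✓)  01000(✓)  01001(✓)  10001  10010(✓)  10100(✓)  10110(✓)
size-2^1 implicants → -0010  -0100  0010-  0100-  10-10  101-0
Unchecked terms (primes): -0010, -0100, 0010-, 0100-, 10-10, 10001, 101-0
Minterm coverage:
  m2 ⊆ -0010 [E]
  m4 ⊆ -0100,0010-
  m5 ⊆ 0010- [E]
  m8 ⊆ 0100- [E]
  m9 ⊆ 0100- [E]
  m18 ⊆ -0010,10-10
  m20 ⊆ -0100,101-0
  m22 ⊆ 10-10,101-0
E = {-0010, 0010-, 0100-}
Petrick residual → 101-0
Cover = b'c'de' + a'b'cd' + a'bc'd' + ab'ce'  |cover|=4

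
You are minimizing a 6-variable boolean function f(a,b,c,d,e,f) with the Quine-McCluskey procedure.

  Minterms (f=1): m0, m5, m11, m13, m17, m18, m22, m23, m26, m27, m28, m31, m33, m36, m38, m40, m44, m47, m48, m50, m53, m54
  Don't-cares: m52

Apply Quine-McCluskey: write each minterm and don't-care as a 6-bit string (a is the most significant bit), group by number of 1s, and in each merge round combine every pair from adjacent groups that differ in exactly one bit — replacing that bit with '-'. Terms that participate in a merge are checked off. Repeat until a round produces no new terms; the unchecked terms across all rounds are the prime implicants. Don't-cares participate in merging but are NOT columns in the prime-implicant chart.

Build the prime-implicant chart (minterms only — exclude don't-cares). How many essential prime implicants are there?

11

[col 0] 000000, 000101*, 001011*, 001101*, 010001, 010010*, 010110*, 010111*, 011010*, 011011*, 011100, 011111*, 100001, 100100*, 100110*, 101000*, 101100*, 101111, 110000*, 110010*, 110100*, 110101*, 110110*
[col 1] -10010*, -10110*, 0-1011, 00-101, 01-010, 01-111, 010-10*, 01011-, 011-11, 01101-, 1-0100*, 1-0110*, 10-100, 1001-0*, 101-00, 110-00*, 110-10*, 1100-0*, 1101-0*, 11010-
[col 2] -10-10, 1-01-0, 110--0
Prime implicants: -10-10, 0-1011, 00-101, 000000, 01-010, 01-111, 010001, 01011-, 011-11, 01101-, 011100, 1-01-0, 10-100, 100001, 101-00, 101111, 110--0, 11010-
PI chart (minterm → PIs covering it):
  0 | 000000  (sole → essential)
  5 | 00-101  (sole → essential)
  11 | 0-1011  (sole → essential)
  13 | 00-101  (sole → essential)
  17 | 010001  (sole → essential)
  18 | -10-10,01-010
  22 | -10-10,01011-
  23 | 01-111,01011-
  26 | 01-010,01101-
  27 | 0-1011,011-11,01101-
  28 | 011100  (sole → essential)
  31 | 01-111,011-11
  33 | 100001  (sole → essential)
  36 | 1-01-0,10-100
  38 | 1-01-0  (sole → essential)
  40 | 101-00  (sole → essential)
  44 | 10-100,101-00
  47 | 101111  (sole → essential)
  48 | 110--0  (sole → essential)
  50 | -10-10,110--0
  53 | 11010-  (sole → essential)
  54 | -10-10,1-01-0,110--0
Essential prime implicants: 0-1011, 00-101, 000000, 010001, 011100, 1-01-0, 100001, 101-00, 101111, 110--0, 11010-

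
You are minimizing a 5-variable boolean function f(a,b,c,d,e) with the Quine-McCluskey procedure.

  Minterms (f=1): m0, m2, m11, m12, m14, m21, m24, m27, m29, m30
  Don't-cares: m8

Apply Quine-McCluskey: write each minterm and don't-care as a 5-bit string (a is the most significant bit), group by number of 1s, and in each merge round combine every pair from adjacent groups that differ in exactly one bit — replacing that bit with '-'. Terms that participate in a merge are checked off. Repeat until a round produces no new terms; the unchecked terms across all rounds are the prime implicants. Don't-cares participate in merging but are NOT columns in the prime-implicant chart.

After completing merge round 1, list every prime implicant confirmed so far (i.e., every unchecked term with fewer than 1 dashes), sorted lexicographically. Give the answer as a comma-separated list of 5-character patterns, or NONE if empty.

NONE

Round 0: 00000✓ 00010✓ 01000✓ 01011✓ 01100✓ 01110✓ 10101✓ 11000✓ 11011✓ 11101✓ 11110✓
Round 1: -1000 -1011 -1110 0-000 000-0 01-00 011-0 1-101
PIs = {-1000, -1011, -1110, 0-000, 000-0, 01-00, 011-0, 1-101}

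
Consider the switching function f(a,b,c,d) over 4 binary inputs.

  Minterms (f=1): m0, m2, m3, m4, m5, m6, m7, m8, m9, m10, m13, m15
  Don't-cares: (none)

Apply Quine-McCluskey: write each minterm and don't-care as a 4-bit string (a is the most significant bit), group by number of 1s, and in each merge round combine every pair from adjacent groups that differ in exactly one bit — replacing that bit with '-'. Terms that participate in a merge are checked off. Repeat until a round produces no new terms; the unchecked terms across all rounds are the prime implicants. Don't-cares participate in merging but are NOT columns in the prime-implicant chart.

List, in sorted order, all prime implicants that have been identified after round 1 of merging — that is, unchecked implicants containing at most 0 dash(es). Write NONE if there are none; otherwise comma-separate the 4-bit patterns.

size-2^0 implicants → 0000(✓)  0010(✓)  0011(✓)  0100(✓)  0101(✓)  0110(✓)  0111(✓)  1000(✓)  1001(✓)  1010(✓)  1101(✓)  1111(✓)
size-2^1 implicants → -000(✓)  -010(✓)  -101(✓)  -111(✓)  0-00(✓)  0-10(✓)  0-11(✓)  00-0(✓)  001-(✓)  01-0(✓)  01-1(✓)  010-(✓)  011-(✓)  1-01  10-0(✓)  100-  11-1(✓)
size-2^2 implicants → -0-0  -1-1  0--0  0-1-  01--
Unchecked terms (primes): -0-0, -1-1, 0--0, 0-1-, 01--, 1-01, 100-

NONE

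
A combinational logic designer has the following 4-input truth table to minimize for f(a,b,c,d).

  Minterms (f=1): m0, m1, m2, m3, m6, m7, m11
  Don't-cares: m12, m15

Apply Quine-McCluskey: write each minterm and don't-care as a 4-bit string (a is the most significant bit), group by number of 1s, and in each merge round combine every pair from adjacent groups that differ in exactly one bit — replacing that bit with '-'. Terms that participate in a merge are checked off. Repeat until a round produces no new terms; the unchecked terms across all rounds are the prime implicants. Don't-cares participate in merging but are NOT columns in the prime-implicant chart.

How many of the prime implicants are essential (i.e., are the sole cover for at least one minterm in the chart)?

3

size-2^0 implicants → 0000(✓)  0001(✓)  0010(✓)  0011(✓)  0110(✓)  0111(✓)  1011(✓)  1100  1111(✓)
size-2^1 implicants → -011(✓)  -111(✓)  0-10(✓)  0-11(✓)  00-0(✓)  00-1(✓)  000-(✓)  001-(✓)  011-(✓)  1-11(✓)
size-2^2 implicants → --11  0-1-  00--
Unchecked terms (primes): --11, 0-1-, 00--, 1100
Minterm coverage:
  m0 ⊆ 00-- [E]
  m1 ⊆ 00-- [E]
  m2 ⊆ 0-1-,00--
  m3 ⊆ --11,0-1-,00--
  m6 ⊆ 0-1- [E]
  m7 ⊆ --11,0-1-
  m11 ⊆ --11 [E]
E = {--11, 0-1-, 00--}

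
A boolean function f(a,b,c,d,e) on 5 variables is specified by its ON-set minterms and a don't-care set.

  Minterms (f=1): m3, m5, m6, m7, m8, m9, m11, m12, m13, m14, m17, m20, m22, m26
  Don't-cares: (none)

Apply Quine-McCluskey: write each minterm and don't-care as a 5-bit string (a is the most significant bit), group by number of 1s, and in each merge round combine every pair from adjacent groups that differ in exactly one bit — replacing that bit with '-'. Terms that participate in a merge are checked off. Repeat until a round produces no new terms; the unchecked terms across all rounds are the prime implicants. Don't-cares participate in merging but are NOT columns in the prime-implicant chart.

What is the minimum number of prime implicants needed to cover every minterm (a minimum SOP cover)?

size-2^0 implicants → 00011(✓)  00101(✓)  00110(✓)  00111(✓)  01000(✓)  01001(✓)  01011(✓)  01100(✓)  01101(✓)  01110(✓)  10001  10100(✓)  10110(✓)  11010
size-2^1 implicants → -0110  0-011  0-101  0-110  00-11  001-1  0011-  01-00(✓)  01-01(✓)  010-1  0100-(✓)  011-0  0110-(✓)  101-0
size-2^2 implicants → 01-0-
Unchecked terms (primes): -0110, 0-011, 0-101, 0-110, 00-11, 001-1, 0011-, 01-0-, 010-1, 011-0, 10001, 101-0, 11010
Minterm coverage:
  m3 ⊆ 0-011,00-11
  m5 ⊆ 0-101,001-1
  m6 ⊆ -0110,0-110,0011-
  m7 ⊆ 00-11,001-1,0011-
  m8 ⊆ 01-0- [E]
  m9 ⊆ 01-0-,010-1
  m11 ⊆ 0-011,010-1
  m12 ⊆ 01-0-,011-0
  m13 ⊆ 0-101,01-0-
  m14 ⊆ 0-110,011-0
  m17 ⊆ 10001 [E]
  m20 ⊆ 101-0 [E]
  m22 ⊆ -0110,101-0
  m26 ⊆ 11010 [E]
E = {01-0-, 10001, 101-0, 11010}
Petrick residual → 0-011, 0-110, 001-1
Cover = a'c'de + a'cde' + a'b'ce + a'bd' + ab'c'd'e + ab'ce' + abc'de'  |cover|=7

7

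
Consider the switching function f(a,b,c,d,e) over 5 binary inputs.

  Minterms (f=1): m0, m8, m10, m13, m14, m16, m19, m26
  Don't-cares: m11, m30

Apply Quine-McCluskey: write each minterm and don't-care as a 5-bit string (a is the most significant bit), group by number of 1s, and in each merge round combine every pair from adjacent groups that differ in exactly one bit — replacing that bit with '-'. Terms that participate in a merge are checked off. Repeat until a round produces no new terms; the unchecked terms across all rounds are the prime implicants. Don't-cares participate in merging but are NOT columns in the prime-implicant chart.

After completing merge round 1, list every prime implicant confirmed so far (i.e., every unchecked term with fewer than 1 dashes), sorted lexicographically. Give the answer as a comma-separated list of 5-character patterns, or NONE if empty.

01101, 10011

size-2^0 implicants → 00000(✓)  01000(✓)  01010(✓)  01011(✓)  01101  01110(✓)  10000(✓)  10011  11010(✓)  11110(✓)
size-2^1 implicants → -0000  -1010(✓)  -1110(✓)  0-000  01-10(✓)  010-0  0101-  11-10(✓)
size-2^2 implicants → -1-10
Unchecked terms (primes): -0000, -1-10, 0-000, 010-0, 0101-, 01101, 10011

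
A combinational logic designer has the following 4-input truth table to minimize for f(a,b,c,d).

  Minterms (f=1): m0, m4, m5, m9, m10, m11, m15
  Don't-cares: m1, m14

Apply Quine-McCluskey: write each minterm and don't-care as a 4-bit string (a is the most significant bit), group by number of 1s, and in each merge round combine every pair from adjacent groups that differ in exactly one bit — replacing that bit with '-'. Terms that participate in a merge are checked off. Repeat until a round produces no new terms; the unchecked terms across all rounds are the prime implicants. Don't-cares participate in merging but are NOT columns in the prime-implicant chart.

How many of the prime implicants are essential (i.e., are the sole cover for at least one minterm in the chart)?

size-2^0 implicants → 0000(✓)  0001(✓)  0100(✓)  0101(✓)  1001(✓)  1010(✓)  1011(✓)  1110(✓)  1111(✓)
size-2^1 implicants → -001  0-00(✓)  0-01(✓)  000-(✓)  010-(✓)  1-10(✓)  1-11(✓)  10-1  101-(✓)  111-(✓)
size-2^2 implicants → 0-0-  1-1-
Unchecked terms (primes): -001, 0-0-, 1-1-, 10-1
Minterm coverage:
  m0 ⊆ 0-0- [E]
  m4 ⊆ 0-0- [E]
  m5 ⊆ 0-0- [E]
  m9 ⊆ -001,10-1
  m10 ⊆ 1-1- [E]
  m11 ⊆ 1-1-,10-1
  m15 ⊆ 1-1- [E]
E = {0-0-, 1-1-}

2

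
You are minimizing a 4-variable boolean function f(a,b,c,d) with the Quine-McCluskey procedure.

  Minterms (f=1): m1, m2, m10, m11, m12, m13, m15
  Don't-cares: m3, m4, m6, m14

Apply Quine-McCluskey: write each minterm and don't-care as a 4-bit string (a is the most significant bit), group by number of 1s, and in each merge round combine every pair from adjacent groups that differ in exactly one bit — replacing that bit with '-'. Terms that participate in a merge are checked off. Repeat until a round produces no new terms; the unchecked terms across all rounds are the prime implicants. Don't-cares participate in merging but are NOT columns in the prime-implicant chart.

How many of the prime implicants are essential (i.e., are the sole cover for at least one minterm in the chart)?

2

size-2^0 implicants → 0001(✓)  0010(✓)  0011(✓)  0100(✓)  0110(✓)  1010(✓)  1011(✓)  1100(✓)  1101(✓)  1110(✓)  1111(✓)
size-2^1 implicants → -010(✓)  -011(✓)  -100(✓)  -110(✓)  0-10(✓)  00-1  001-(✓)  01-0(✓)  1-10(✓)  1-11(✓)  101-(✓)  11-0(✓)  11-1(✓)  110-(✓)  111-(✓)
size-2^2 implicants → --10  -01-  -1-0  1-1-  11--
Unchecked terms (primes): --10, -01-, -1-0, 00-1, 1-1-, 11--
Minterm coverage:
  m1 ⊆ 00-1 [E]
  m2 ⊆ --10,-01-
  m10 ⊆ --10,-01-,1-1-
  m11 ⊆ -01-,1-1-
  m12 ⊆ -1-0,11--
  m13 ⊆ 11-- [E]
  m15 ⊆ 1-1-,11--
E = {00-1, 11--}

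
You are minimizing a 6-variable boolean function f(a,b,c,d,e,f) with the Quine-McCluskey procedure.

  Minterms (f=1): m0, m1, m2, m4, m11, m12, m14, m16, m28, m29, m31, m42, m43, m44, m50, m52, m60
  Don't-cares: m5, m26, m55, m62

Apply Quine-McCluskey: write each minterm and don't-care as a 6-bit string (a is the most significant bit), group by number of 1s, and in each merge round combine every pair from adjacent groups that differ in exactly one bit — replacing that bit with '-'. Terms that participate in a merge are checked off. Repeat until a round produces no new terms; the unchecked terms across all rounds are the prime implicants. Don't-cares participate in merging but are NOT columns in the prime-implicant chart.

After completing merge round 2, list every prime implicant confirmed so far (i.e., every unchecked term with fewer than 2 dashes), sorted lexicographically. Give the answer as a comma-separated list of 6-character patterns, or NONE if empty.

size-2^0 implicants → 000000(✓)  000001(✓)  000010(✓)  000100(✓)  000101(✓)  001011(✓)  001100(✓)  001110(✓)  010000(✓)  011010  011100(✓)  011101(✓)  011111(✓)  101010(✓)  101011(✓)  101100(✓)  110010  110100(✓)  110111  111100(✓)  111110(✓)
size-2^1 implicants → -01011  -01100(✓)  -11100(✓)  0-0000  0-1100(✓)  00-100  000-00(✓)  000-01(✓)  0000-0  00000-(✓)  00010-(✓)  0011-0  0111-1  01110-  1-1100(✓)  10101-  11-100  1111-0
size-2^2 implicants → --1100  000-0-
Unchecked terms (primes): --1100, -01011, 0-0000, 00-100, 000-0-, 0000-0, 0011-0, 011010, 0111-1, 01110-, 10101-, 11-100, 110010, 110111, 1111-0

-01011, 0-0000, 00-100, 0000-0, 0011-0, 011010, 0111-1, 01110-, 10101-, 11-100, 110010, 110111, 1111-0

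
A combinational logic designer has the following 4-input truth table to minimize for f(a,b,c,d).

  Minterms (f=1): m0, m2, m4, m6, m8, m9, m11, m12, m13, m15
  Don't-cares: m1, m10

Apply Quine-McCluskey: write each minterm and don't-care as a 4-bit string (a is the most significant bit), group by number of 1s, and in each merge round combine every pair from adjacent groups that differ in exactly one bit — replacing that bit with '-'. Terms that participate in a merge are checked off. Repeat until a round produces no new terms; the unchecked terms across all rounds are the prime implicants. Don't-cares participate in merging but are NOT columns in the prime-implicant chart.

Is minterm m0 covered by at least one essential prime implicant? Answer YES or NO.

size-2^0 implicants → 0000(✓)  0001(✓)  0010(✓)  0100(✓)  0110(✓)  1000(✓)  1001(✓)  1010(✓)  1011(✓)  1100(✓)  1101(✓)  1111(✓)
size-2^1 implicants → -000(✓)  -001(✓)  -010(✓)  -100(✓)  0-00(✓)  0-10(✓)  00-0(✓)  000-(✓)  01-0(✓)  1-00(✓)  1-01(✓)  1-11(✓)  10-0(✓)  10-1(✓)  100-(✓)  101-(✓)  11-1(✓)  110-(✓)
size-2^2 implicants → --00  -0-0  -00-  0--0  1--1  1-0-  10--
Unchecked terms (primes): --00, -0-0, -00-, 0--0, 1--1, 1-0-, 10--
Minterm coverage:
  m0 ⊆ --00,-0-0,-00-,0--0
  m2 ⊆ -0-0,0--0
  m4 ⊆ --00,0--0
  m6 ⊆ 0--0 [E]
  m8 ⊆ --00,-0-0,-00-,1-0-,10--
  m9 ⊆ -00-,1--1,1-0-,10--
  m11 ⊆ 1--1,10--
  m12 ⊆ --00,1-0-
  m13 ⊆ 1--1,1-0-
  m15 ⊆ 1--1 [E]
E = {0--0, 1--1}

YES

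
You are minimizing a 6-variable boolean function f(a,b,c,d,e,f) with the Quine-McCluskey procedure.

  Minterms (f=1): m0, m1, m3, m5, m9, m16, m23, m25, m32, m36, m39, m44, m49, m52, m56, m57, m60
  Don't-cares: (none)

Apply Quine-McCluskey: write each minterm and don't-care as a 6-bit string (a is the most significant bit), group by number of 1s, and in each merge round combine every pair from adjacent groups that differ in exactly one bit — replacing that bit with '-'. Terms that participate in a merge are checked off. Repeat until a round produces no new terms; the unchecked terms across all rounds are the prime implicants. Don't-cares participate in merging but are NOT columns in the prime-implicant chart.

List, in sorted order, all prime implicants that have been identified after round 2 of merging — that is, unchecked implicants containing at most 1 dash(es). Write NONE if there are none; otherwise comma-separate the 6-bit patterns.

Round 0: 000000✓ 000001✓ 000011✓ 000101✓ 001001✓ 010000✓ 010111 011001✓ 100000✓ 100100✓ 100111 101100✓ 110001✓ 110100✓ 111000✓ 111001✓ 111100✓
Round 1: -00000 -11001 0-0000 0-1001 00-001 000-01 0000-1 00000- 1-0100✓ 1-1100✓ 10-100✓ 100-00 11-001 11-100✓ 111-00 11100-
Round 2: 1--100
PIs = {-00000, -11001, 0-0000, 0-1001, 00-001, 000-01, 0000-1, 00000-, 010111, 1--100, 100-00, 100111, 11-001, 111-00, 11100-}

-00000, -11001, 0-0000, 0-1001, 00-001, 000-01, 0000-1, 00000-, 010111, 100-00, 100111, 11-001, 111-00, 11100-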